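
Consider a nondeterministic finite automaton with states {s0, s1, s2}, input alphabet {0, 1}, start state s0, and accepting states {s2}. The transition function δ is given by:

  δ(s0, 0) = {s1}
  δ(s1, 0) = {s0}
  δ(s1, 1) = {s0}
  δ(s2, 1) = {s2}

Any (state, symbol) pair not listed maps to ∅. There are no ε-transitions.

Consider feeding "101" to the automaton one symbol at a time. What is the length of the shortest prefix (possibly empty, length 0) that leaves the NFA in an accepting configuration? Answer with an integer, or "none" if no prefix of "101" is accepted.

none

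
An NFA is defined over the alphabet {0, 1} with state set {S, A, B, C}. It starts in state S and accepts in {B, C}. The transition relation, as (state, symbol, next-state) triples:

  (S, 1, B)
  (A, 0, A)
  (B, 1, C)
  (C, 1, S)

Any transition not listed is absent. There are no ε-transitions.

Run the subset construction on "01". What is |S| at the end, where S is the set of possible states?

Start in {S}.
Read '0': S→∅; now ∅.
The set is empty and remains empty for the remaining 1 symbol.
That set has 0 states.

0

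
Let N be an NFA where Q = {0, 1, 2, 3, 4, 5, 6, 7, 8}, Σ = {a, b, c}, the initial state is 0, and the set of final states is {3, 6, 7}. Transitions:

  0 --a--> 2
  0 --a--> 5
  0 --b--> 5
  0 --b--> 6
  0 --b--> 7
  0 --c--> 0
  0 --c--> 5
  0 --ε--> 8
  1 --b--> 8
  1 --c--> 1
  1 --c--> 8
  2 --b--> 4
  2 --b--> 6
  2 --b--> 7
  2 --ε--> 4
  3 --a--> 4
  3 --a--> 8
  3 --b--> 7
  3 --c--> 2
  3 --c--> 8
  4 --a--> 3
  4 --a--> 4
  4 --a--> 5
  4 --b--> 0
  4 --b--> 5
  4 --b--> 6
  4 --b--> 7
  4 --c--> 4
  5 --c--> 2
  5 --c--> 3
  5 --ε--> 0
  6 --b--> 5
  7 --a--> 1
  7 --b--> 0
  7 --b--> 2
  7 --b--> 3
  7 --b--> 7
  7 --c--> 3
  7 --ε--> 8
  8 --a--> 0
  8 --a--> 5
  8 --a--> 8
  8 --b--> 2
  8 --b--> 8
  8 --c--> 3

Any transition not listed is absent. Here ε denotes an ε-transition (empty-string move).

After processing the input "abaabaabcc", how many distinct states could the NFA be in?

6

Start: ε-closure({0}) = {0, 8}.
Read 'a': 0→{2, 5}, 8→{0, 5, 8}; union {0, 2, 5, 8}; ε-closure = {0, 2, 4, 5, 8}.
Read 'b': 0→{5, 6, 7}, 2→{4, 6, 7}, 4→{0, 5, 6, 7}, 5→∅, 8→{2, 8}; now {0, 2, 4, 5, 6, 7, 8}.
Read 'a': 0→{2, 5}, 2→∅, 4→{3, 4, 5}, 5→∅, 6→∅, 7→{1}, 8→{0, 5, 8}; now {0, 1, 2, 3, 4, 5, 8}.
Read 'a': 0→{2, 5}, 1→∅, 2→∅, 3→{4, 8}, 4→{3, 4, 5}, 5→∅, 8→{0, 5, 8}; now {0, 2, 3, 4, 5, 8}.
Read 'b': 0→{5, 6, 7}, 2→{4, 6, 7}, 3→{7}, 4→{0, 5, 6, 7}, 5→∅, 8→{2, 8}; now {0, 2, 4, 5, 6, 7, 8}.
Read 'a': 0→{2, 5}, 2→∅, 4→{3, 4, 5}, 5→∅, 6→∅, 7→{1}, 8→{0, 5, 8}; now {0, 1, 2, 3, 4, 5, 8}.
Read 'a': 0→{2, 5}, 1→∅, 2→∅, 3→{4, 8}, 4→{3, 4, 5}, 5→∅, 8→{0, 5, 8}; now {0, 2, 3, 4, 5, 8}.
Read 'b': 0→{5, 6, 7}, 2→{4, 6, 7}, 3→{7}, 4→{0, 5, 6, 7}, 5→∅, 8→{2, 8}; now {0, 2, 4, 5, 6, 7, 8}.
Read 'c': 0→{0, 5}, 2→∅, 4→{4}, 5→{2, 3}, 6→∅, 7→{3}, 8→{3}; union {0, 2, 3, 4, 5}; ε-closure = {0, 2, 3, 4, 5, 8}.
Read 'c': 0→{0, 5}, 2→∅, 3→{2, 8}, 4→{4}, 5→{2, 3}, 8→{3}; now {0, 2, 3, 4, 5, 8}.
That set has 6 states.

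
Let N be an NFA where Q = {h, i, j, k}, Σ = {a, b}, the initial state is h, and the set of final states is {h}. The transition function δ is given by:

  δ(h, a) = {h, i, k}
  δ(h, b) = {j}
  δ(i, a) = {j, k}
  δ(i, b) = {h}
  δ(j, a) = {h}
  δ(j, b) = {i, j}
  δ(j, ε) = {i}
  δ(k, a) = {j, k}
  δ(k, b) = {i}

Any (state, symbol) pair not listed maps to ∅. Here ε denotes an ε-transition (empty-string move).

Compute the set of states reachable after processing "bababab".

{h, i, j}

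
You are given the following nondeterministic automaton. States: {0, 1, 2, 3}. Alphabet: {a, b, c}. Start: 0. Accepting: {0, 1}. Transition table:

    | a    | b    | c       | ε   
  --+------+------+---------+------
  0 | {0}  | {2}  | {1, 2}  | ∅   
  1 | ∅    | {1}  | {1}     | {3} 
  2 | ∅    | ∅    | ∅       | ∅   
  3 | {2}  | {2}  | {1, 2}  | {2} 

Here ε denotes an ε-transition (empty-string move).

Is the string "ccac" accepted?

No

Start in {0}.
Read 'c': {0} → {1, 2, 3}.
Read 'c': {1, 2, 3} → {1, 2, 3}.
Read 'a': {1, 2, 3} → {2}.
Read 'c': {2} → ∅.
The final set ∅ contains no accepting state.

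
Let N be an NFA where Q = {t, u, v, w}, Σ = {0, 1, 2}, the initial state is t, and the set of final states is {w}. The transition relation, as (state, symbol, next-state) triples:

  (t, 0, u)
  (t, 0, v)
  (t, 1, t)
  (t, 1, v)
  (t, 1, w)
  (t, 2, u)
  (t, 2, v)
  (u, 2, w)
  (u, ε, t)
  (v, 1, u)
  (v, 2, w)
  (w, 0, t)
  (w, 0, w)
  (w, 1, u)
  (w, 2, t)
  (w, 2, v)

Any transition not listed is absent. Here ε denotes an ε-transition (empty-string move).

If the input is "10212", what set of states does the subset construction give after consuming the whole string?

Start in {t}.
Read '1': {t} → {t, v, w}.
Read '0': {t, v, w} → {t, u, v, w}.
Read '2': {t, u, v, w} → {t, u, v, w}.
Read '1': {t, u, v, w} → {t, u, v, w}.
Read '2': {t, u, v, w} → {t, u, v, w}.

{t, u, v, w}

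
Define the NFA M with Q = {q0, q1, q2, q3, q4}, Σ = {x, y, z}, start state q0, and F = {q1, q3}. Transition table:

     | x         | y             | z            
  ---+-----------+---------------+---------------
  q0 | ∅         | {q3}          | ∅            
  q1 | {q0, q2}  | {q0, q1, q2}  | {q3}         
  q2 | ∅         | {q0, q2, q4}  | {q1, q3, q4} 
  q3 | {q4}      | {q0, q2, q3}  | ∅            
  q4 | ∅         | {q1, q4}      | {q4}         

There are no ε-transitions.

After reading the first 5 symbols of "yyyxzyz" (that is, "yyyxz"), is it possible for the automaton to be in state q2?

Start in {q0}.
Read 'y': q0→{q3}; now {q3}.
Read 'y': q3→{q0, q2, q3}; now {q0, q2, q3}.
Read 'y': q0→{q3}, q2→{q0, q2, q4}, q3→{q0, q2, q3}; now {q0, q2, q3, q4}.
Read 'x': q0→∅, q2→∅, q3→{q4}, q4→∅; now {q4}.
Read 'z': q4→{q4}; now {q4}.
State q2 is not in {q4}.

No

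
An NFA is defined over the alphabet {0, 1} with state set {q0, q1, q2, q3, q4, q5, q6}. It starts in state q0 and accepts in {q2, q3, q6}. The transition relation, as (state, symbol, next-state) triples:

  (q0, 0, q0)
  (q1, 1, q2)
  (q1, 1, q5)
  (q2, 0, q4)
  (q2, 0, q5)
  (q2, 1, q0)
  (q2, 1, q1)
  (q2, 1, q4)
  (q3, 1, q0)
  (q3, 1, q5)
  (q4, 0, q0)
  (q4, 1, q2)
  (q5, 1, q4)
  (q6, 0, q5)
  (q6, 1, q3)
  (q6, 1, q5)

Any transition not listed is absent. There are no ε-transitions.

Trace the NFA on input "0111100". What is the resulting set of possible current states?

∅

Start in {q0}.
Read '0': q0→{q0}; now {q0}.
Read '1': q0→∅; now ∅.
The set is empty and remains empty for the remaining 5 symbols.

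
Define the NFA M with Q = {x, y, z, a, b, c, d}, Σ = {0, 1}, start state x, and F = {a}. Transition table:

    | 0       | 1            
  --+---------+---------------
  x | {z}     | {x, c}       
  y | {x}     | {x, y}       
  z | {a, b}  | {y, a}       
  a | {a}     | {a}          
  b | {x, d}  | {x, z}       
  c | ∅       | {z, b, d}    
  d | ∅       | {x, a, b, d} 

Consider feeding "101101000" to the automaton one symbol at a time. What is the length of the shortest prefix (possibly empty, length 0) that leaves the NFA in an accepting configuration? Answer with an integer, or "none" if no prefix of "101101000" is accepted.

Start in {x}.
Read '1': x→{x, c}; now {x, c}.
Read '0': x→{z}, c→∅; now {z}.
Read '1': z→{y, a}; now {y, a}.
None of the earlier sets intersect F, but {y, a} does.

3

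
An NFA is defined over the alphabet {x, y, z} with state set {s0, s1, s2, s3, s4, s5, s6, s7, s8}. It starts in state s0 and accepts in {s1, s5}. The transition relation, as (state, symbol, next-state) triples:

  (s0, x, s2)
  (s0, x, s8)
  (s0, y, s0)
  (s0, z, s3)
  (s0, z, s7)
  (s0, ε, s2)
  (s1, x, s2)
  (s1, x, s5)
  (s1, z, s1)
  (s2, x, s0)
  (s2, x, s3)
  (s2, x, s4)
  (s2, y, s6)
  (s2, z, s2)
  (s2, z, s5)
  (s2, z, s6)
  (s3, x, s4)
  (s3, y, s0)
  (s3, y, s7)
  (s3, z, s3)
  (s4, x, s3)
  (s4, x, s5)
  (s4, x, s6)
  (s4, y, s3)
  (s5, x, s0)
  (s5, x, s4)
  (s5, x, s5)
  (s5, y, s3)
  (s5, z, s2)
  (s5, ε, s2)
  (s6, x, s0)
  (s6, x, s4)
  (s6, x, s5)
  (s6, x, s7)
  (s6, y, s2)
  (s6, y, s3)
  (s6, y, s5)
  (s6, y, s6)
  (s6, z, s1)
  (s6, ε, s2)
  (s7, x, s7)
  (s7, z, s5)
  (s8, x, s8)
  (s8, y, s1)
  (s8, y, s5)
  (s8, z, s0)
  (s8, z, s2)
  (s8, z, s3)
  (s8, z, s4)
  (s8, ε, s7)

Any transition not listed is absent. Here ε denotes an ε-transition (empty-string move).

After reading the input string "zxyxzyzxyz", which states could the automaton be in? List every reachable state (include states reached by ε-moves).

{s1, s2, s3, s5, s6, s7}

Start: ε-closure({s0}) = {s0, s2}.
Read 'z': {s0, s2} → {s2, s3, s5, s6, s7}.
Read 'x': {s2, s3, s5, s6, s7} → {s0, s2, s3, s4, s5, s7}.
Read 'y': {s0, s2, s3, s4, s5, s7} → {s0, s2, s3, s6, s7}.
Read 'x': {s0, s2, s3, s6, s7} → {s0, s2, s3, s4, s5, s7, s8}.
Read 'z': {s0, s2, s3, s4, s5, s7, s8} → {s0, s2, s3, s4, s5, s6, s7}.
Read 'y': {s0, s2, s3, s4, s5, s6, s7} → {s0, s2, s3, s5, s6, s7}.
Read 'z': {s0, s2, s3, s5, s6, s7} → {s1, s2, s3, s5, s6, s7}.
Read 'x': {s1, s2, s3, s5, s6, s7} → {s0, s2, s3, s4, s5, s7}.
Read 'y': {s0, s2, s3, s4, s5, s7} → {s0, s2, s3, s6, s7}.
Read 'z': {s0, s2, s3, s6, s7} → {s1, s2, s3, s5, s6, s7}.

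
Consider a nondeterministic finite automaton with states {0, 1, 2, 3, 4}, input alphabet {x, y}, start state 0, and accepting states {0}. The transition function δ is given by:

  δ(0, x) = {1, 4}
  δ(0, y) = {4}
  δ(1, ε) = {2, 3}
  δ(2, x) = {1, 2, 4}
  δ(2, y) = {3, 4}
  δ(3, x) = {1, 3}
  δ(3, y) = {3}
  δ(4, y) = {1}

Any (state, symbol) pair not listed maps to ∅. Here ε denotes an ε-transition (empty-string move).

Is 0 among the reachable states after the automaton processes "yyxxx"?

No

Start in {0}.
Read 'y': 0→{4}; now {4}.
Read 'y': 4→{1}; union {1}; ε-closure = {1, 2, 3}.
Read 'x': 1→∅, 2→{1, 2, 4}, 3→{1, 3}; now {1, 2, 3, 4}.
Read 'x': 1→∅, 2→{1, 2, 4}, 3→{1, 3}, 4→∅; now {1, 2, 3, 4}.
Read 'x': 1→∅, 2→{1, 2, 4}, 3→{1, 3}, 4→∅; now {1, 2, 3, 4}.
State 0 is not in {1, 2, 3, 4}.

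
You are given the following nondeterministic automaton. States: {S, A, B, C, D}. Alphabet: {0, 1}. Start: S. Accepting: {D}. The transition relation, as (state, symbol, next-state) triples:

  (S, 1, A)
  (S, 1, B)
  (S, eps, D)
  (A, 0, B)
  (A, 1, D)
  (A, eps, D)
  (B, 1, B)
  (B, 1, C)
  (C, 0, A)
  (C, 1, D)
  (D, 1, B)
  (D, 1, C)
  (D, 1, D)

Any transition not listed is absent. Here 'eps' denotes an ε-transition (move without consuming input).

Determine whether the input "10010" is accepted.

Yes

Start: ε-closure({S}) = {S, D}.
Read '1': S→{A, B}, D→{B, C, D}; now {A, B, C, D}.
Read '0': A→{B}, B→∅, C→{A}, D→∅; union {A, B}; ε-closure = {A, B, D}.
Read '0': A→{B}, B→∅, D→∅; now {B}.
Read '1': B→{B, C}; now {B, C}.
Read '0': B→∅, C→{A}; union {A}; ε-closure = {A, D}.
The final set {A, D} contains the accepting state D.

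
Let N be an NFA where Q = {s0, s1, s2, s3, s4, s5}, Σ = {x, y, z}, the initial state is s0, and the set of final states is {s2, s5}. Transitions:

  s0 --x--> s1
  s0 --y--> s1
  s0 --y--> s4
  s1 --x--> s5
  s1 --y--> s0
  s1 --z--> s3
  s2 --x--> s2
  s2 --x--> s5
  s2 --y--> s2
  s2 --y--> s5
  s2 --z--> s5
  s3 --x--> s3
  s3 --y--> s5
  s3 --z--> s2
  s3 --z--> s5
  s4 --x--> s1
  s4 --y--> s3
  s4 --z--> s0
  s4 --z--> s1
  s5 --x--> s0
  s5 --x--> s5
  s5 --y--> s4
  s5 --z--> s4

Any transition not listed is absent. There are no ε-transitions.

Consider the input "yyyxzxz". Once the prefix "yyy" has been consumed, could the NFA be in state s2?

No

Start in {s0}.
Read 'y': s0→{s1, s4}; now {s1, s4}.
Read 'y': s1→{s0}, s4→{s3}; now {s0, s3}.
Read 'y': s0→{s1, s4}, s3→{s5}; now {s1, s4, s5}.
State s2 is not in {s1, s4, s5}.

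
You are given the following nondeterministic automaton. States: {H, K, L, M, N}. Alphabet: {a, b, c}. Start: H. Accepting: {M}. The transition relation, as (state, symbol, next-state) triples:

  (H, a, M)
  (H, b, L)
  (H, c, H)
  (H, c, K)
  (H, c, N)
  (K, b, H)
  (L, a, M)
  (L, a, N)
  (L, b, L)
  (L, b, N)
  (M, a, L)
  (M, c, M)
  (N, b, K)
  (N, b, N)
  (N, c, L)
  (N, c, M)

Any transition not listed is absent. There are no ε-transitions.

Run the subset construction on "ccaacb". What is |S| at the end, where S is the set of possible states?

Start in {H}.
Read 'c': H→{H, K, N}; now {H, K, N}.
Read 'c': H→{H, K, N}, K→∅, N→{L, M}; now {H, K, L, M, N}.
Read 'a': H→{M}, K→∅, L→{M, N}, M→{L}, N→∅; now {L, M, N}.
Read 'a': L→{M, N}, M→{L}, N→∅; now {L, M, N}.
Read 'c': L→∅, M→{M}, N→{L, M}; now {L, M}.
Read 'b': L→{L, N}, M→∅; now {L, N}.
That set has 2 states.

2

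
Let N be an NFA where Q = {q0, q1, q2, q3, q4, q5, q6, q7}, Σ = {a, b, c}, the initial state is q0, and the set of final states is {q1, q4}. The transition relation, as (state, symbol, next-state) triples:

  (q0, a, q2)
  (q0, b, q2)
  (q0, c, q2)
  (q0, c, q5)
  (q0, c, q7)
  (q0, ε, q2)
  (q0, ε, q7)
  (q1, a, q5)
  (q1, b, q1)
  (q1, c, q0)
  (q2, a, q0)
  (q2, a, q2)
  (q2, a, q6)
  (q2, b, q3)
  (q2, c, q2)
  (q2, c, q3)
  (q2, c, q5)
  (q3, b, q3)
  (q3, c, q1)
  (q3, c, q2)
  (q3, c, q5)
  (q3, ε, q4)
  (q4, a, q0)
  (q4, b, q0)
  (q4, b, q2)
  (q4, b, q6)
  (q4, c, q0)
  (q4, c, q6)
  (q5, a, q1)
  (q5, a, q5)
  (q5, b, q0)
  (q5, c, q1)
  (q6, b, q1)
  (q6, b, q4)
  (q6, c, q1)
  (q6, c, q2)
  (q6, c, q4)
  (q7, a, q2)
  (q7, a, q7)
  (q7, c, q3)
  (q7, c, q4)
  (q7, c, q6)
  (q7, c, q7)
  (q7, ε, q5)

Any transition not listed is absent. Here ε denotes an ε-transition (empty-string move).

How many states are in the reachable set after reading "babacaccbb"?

Start: ε-closure({q0}) = {q0, q2, q5, q7}.
Read 'b': q0→{q2}, q2→{q3}, q5→{q0}, q7→∅; union {q0, q2, q3}; ε-closure = {q0, q2, q3, q4, q5, q7}.
Read 'a': q0→{q2}, q2→{q0, q2, q6}, q3→∅, q4→{q0}, q5→{q1, q5}, q7→{q2, q7}; now {q0, q1, q2, q5, q6, q7}.
Read 'b': q0→{q2}, q1→{q1}, q2→{q3}, q5→{q0}, q6→{q1, q4}, q7→∅; union {q0, q1, q2, q3, q4}; ε-closure = {q0, q1, q2, q3, q4, q5, q7}.
Read 'a': q0→{q2}, q1→{q5}, q2→{q0, q2, q6}, q3→∅, q4→{q0}, q5→{q1, q5}, q7→{q2, q7}; now {q0, q1, q2, q5, q6, q7}.
Read 'c': q0→{q2, q5, q7}, q1→{q0}, q2→{q2, q3, q5}, q5→{q1}, q6→{q1, q2, q4}, q7→{q3, q4, q6, q7}; now {q0, q1, q2, q3, q4, q5, q6, q7}.
Read 'a': q0→{q2}, q1→{q5}, q2→{q0, q2, q6}, q3→∅, q4→{q0}, q5→{q1, q5}, q6→∅, q7→{q2, q7}; now {q0, q1, q2, q5, q6, q7}.
Read 'c': q0→{q2, q5, q7}, q1→{q0}, q2→{q2, q3, q5}, q5→{q1}, q6→{q1, q2, q4}, q7→{q3, q4, q6, q7}; now {q0, q1, q2, q3, q4, q5, q6, q7}.
Read 'c': q0→{q2, q5, q7}, q1→{q0}, q2→{q2, q3, q5}, q3→{q1, q2, q5}, q4→{q0, q6}, q5→{q1}, q6→{q1, q2, q4}, q7→{q3, q4, q6, q7}; now {q0, q1, q2, q3, q4, q5, q6, q7}.
Read 'b': q0→{q2}, q1→{q1}, q2→{q3}, q3→{q3}, q4→{q0, q2, q6}, q5→{q0}, q6→{q1, q4}, q7→∅; union {q0, q1, q2, q3, q4, q6}; ε-closure = {q0, q1, q2, q3, q4, q5, q6, q7}.
Read 'b': q0→{q2}, q1→{q1}, q2→{q3}, q3→{q3}, q4→{q0, q2, q6}, q5→{q0}, q6→{q1, q4}, q7→∅; union {q0, q1, q2, q3, q4, q6}; ε-closure = {q0, q1, q2, q3, q4, q5, q6, q7}.
That set has 8 states.

8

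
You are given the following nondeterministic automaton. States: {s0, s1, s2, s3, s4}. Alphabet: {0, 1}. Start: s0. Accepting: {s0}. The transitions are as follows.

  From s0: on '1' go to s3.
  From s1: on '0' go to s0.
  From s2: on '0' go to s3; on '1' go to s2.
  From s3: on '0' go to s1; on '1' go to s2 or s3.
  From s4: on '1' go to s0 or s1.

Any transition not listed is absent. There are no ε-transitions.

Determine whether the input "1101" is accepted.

Start in {s0}.
Read '1': {s0} → {s3}.
Read '1': {s3} → {s2, s3}.
Read '0': {s2, s3} → {s1, s3}.
Read '1': {s1, s3} → {s2, s3}.
The final set {s2, s3} contains no accepting state.

No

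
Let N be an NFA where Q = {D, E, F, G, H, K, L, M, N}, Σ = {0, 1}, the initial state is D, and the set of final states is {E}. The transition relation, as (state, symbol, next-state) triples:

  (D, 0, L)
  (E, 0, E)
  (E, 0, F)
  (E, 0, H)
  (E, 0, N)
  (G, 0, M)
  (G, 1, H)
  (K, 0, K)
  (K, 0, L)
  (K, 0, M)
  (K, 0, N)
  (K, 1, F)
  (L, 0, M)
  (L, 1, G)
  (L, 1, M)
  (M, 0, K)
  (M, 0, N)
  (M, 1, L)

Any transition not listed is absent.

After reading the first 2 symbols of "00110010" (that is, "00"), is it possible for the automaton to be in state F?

No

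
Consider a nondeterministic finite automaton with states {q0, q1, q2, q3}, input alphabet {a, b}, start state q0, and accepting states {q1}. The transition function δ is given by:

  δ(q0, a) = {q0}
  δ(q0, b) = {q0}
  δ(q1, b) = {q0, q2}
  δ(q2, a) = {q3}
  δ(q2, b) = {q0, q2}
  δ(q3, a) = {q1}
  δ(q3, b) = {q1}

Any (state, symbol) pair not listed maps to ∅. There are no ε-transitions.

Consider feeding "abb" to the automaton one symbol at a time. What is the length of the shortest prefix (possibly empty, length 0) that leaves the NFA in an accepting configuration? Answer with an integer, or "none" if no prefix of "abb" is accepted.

Start in {q0}.
Read 'a': q0→{q0}; now {q0}.
Read 'b': q0→{q0}; now {q0}.
Read 'b': q0→{q0}; now {q0}.
No reachable set along the way intersects F.

none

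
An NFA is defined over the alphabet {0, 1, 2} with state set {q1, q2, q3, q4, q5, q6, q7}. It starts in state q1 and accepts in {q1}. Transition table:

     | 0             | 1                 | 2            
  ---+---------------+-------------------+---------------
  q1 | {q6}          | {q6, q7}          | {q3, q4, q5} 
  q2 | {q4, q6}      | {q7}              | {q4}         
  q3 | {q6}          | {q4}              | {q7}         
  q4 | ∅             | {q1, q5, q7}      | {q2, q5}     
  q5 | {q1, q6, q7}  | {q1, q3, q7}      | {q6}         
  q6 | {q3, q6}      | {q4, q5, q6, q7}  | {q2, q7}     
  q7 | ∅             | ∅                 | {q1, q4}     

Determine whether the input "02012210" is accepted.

Start in {q1}.
Read '0': q1→{q6}; now {q6}.
Read '2': q6→{q2, q7}; now {q2, q7}.
Read '0': q2→{q4, q6}, q7→∅; now {q4, q6}.
Read '1': q4→{q1, q5, q7}, q6→{q4, q5, q6, q7}; now {q1, q4, q5, q6, q7}.
Read '2': q1→{q3, q4, q5}, q4→{q2, q5}, q5→{q6}, q6→{q2, q7}, q7→{q1, q4}; now {q1, q2, q3, q4, q5, q6, q7}.
Read '2': q1→{q3, q4, q5}, q2→{q4}, q3→{q7}, q4→{q2, q5}, q5→{q6}, q6→{q2, q7}, q7→{q1, q4}; now {q1, q2, q3, q4, q5, q6, q7}.
Read '1': q1→{q6, q7}, q2→{q7}, q3→{q4}, q4→{q1, q5, q7}, q5→{q1, q3, q7}, q6→{q4, q5, q6, q7}, q7→∅; now {q1, q3, q4, q5, q6, q7}.
Read '0': q1→{q6}, q3→{q6}, q4→∅, q5→{q1, q6, q7}, q6→{q3, q6}, q7→∅; now {q1, q3, q6, q7}.
The final set {q1, q3, q6, q7} contains the accepting state q1.

Yes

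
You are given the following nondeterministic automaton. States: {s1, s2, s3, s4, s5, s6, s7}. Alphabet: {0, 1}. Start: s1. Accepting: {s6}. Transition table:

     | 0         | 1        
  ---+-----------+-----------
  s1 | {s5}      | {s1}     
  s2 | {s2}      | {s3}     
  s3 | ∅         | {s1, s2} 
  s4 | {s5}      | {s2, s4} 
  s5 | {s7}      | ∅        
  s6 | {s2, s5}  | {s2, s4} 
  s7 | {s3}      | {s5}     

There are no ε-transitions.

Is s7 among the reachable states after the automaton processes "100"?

Start in {s1}.
Read '1': {s1} → {s1}.
Read '0': {s1} → {s5}.
Read '0': {s5} → {s7}.
State s7 is in {s7}.

Yes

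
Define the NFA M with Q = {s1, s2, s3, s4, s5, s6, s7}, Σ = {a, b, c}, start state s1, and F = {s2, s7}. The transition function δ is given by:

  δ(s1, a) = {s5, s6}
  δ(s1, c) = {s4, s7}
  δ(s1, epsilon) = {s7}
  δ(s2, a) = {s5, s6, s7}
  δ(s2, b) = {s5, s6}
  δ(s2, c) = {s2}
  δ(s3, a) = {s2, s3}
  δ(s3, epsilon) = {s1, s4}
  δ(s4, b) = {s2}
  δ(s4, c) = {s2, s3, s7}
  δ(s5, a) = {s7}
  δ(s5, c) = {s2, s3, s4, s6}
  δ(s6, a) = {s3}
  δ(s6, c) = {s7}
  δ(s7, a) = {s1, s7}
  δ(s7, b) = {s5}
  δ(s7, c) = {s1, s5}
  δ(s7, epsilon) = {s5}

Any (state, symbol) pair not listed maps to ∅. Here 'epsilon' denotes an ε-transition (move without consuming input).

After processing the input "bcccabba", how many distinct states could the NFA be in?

Start: ε-closure({s1}) = {s1, s5, s7}.
Read 'b': s1→∅, s5→∅, s7→{s5}; now {s5}.
Read 'c': s5→{s2, s3, s4, s6}; union {s2, s3, s4, s6}; ε-closure = {s1, s2, s3, s4, s5, s6, s7}.
Read 'c': s1→{s4, s7}, s2→{s2}, s3→∅, s4→{s2, s3, s7}, s5→{s2, s3, s4, s6}, s6→{s7}, s7→{s1, s5}; now {s1, s2, s3, s4, s5, s6, s7}.
Read 'c': s1→{s4, s7}, s2→{s2}, s3→∅, s4→{s2, s3, s7}, s5→{s2, s3, s4, s6}, s6→{s7}, s7→{s1, s5}; now {s1, s2, s3, s4, s5, s6, s7}.
Read 'a': s1→{s5, s6}, s2→{s5, s6, s7}, s3→{s2, s3}, s4→∅, s5→{s7}, s6→{s3}, s7→{s1, s7}; union {s1, s2, s3, s5, s6, s7}; ε-closure = {s1, s2, s3, s4, s5, s6, s7}.
Read 'b': s1→∅, s2→{s5, s6}, s3→∅, s4→{s2}, s5→∅, s6→∅, s7→{s5}; now {s2, s5, s6}.
Read 'b': s2→{s5, s6}, s5→∅, s6→∅; now {s5, s6}.
Read 'a': s5→{s7}, s6→{s3}; union {s3, s7}; ε-closure = {s1, s3, s4, s5, s7}.
That set has 5 states.

5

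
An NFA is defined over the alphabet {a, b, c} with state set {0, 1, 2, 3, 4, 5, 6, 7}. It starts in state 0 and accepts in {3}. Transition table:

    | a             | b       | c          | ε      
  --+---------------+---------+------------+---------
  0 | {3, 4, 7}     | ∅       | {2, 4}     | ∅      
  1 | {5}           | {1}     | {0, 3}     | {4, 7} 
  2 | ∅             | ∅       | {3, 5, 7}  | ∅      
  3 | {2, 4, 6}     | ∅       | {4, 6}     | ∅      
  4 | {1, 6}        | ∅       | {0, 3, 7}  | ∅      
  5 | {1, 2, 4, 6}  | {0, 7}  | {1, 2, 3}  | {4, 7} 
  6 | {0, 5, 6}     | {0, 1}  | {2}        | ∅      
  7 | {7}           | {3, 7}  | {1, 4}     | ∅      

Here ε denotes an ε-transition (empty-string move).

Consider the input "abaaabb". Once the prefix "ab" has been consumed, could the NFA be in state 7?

Yes

Start in {0}.
Read 'a': 0→{3, 4, 7}; now {3, 4, 7}.
Read 'b': 3→∅, 4→∅, 7→{3, 7}; now {3, 7}.
State 7 is in {3, 7}.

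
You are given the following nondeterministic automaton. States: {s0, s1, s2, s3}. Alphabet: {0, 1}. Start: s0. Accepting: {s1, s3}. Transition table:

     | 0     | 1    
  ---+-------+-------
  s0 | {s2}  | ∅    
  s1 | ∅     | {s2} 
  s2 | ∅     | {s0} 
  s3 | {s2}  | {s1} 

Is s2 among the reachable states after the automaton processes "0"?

Start in {s0}.
Read '0': s0→{s2}; now {s2}.
State s2 is in {s2}.

Yes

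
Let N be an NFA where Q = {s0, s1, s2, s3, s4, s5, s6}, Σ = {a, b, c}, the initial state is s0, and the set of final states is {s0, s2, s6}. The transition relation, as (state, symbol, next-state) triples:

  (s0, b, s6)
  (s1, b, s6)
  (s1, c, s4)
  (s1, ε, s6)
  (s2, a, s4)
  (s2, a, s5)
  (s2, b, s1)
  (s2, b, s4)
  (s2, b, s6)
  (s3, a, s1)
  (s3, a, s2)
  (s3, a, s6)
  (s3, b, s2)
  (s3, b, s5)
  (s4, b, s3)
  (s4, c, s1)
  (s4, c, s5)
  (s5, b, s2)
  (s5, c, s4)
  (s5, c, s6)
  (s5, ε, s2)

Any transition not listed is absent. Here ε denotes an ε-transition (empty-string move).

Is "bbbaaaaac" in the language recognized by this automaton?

Start in {s0}.
Read 'b': {s0} → {s6}.
Read 'b': {s6} → ∅.
The set is empty and remains empty for the remaining 7 symbols.
The final set ∅ contains no accepting state.

No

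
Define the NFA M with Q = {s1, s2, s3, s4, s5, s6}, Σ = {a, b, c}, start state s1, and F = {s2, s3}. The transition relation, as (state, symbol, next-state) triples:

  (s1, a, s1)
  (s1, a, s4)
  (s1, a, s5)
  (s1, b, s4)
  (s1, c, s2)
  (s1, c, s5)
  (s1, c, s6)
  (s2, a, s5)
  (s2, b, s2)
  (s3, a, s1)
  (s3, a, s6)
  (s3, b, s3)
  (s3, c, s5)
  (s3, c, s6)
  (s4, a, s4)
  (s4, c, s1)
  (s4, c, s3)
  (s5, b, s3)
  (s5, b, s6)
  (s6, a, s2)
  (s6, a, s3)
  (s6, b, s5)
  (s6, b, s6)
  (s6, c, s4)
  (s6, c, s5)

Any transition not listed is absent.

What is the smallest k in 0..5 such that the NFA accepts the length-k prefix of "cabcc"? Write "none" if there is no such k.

Start in {s1}.
Read 'c': s1→{s2, s5, s6}; now {s2, s5, s6}.
None of the earlier sets intersect F, but {s2, s5, s6} does.

1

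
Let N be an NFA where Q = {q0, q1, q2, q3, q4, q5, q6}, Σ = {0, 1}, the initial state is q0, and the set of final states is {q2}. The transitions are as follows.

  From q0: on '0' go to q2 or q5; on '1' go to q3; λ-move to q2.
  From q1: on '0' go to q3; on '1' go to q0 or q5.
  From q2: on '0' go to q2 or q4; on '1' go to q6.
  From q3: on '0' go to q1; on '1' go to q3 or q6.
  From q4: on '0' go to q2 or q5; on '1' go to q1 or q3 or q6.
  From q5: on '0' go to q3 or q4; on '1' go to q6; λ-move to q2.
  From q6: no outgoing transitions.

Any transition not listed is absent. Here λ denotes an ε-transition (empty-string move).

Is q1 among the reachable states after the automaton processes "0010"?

Yes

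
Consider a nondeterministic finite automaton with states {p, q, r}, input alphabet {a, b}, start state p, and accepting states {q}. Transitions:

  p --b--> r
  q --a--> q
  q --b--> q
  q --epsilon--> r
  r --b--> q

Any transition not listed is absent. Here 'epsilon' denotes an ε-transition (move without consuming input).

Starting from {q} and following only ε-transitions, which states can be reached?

{q, r}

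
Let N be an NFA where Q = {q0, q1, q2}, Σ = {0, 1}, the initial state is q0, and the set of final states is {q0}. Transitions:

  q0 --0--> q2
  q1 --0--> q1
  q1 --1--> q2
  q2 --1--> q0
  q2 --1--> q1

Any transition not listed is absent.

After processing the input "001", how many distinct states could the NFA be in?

0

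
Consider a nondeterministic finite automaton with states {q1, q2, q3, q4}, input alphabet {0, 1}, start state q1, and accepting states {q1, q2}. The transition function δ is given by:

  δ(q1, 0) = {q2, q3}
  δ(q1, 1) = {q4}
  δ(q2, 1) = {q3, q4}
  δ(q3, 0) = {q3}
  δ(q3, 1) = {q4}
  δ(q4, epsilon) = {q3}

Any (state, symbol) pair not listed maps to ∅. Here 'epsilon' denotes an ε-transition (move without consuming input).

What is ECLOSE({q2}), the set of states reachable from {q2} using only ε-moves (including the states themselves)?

{q2}

Begin with {q2}.
No ε-moves leave this set, so the closure equals the set itself.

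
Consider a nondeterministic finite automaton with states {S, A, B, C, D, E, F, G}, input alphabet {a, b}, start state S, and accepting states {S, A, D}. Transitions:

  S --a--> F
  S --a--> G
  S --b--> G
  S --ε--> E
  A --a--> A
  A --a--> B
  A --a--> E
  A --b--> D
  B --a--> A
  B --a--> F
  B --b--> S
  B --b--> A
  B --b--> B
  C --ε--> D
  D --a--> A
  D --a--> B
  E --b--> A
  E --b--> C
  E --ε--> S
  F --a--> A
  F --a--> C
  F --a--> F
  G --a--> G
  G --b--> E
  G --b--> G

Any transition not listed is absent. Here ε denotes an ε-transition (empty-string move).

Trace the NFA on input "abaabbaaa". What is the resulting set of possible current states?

{S, A, B, C, D, E, F, G}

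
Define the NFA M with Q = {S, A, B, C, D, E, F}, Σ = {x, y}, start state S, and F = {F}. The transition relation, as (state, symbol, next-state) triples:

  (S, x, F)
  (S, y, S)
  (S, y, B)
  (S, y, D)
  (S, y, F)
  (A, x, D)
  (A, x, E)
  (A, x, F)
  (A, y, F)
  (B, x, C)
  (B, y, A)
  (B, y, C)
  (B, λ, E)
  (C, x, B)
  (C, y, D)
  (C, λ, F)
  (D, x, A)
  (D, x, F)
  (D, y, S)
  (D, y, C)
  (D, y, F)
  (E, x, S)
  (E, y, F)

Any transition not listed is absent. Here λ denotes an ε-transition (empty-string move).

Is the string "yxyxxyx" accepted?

Yes

Start in {S}.
Read 'y': S→{S, B, D, F}; union {S, B, D, F}; ε-closure = {S, B, D, E, F}.
Read 'x': S→{F}, B→{C}, D→{A, F}, E→{S}, F→∅; now {S, A, C, F}.
Read 'y': S→{S, B, D, F}, A→{F}, C→{D}, F→∅; union {S, B, D, F}; ε-closure = {S, B, D, E, F}.
Read 'x': S→{F}, B→{C}, D→{A, F}, E→{S}, F→∅; now {S, A, C, F}.
Read 'x': S→{F}, A→{D, E, F}, C→{B}, F→∅; now {B, D, E, F}.
Read 'y': B→{A, C}, D→{S, C, F}, E→{F}, F→∅; now {S, A, C, F}.
Read 'x': S→{F}, A→{D, E, F}, C→{B}, F→∅; now {B, D, E, F}.
The final set {B, D, E, F} contains the accepting state F.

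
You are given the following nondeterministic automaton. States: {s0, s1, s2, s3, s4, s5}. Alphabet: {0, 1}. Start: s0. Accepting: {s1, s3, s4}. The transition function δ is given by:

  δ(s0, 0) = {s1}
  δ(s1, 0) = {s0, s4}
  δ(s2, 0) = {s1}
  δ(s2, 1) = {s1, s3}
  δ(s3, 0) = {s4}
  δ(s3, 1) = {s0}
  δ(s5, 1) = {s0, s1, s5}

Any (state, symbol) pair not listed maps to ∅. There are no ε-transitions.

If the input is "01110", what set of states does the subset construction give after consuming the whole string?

∅

Start in {s0}.
Read '0': {s0} → {s1}.
Read '1': {s1} → ∅.
The set is empty and remains empty for the remaining 3 symbols.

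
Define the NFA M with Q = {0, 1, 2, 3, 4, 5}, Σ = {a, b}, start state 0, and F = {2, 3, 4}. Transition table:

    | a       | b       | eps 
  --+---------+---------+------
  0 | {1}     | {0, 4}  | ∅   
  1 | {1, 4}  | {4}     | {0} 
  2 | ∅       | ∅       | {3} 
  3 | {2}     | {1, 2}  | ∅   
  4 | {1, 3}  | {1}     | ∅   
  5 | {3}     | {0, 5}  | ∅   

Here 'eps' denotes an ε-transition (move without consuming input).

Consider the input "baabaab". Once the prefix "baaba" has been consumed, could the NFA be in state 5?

No

Start in {0}.
Read 'b': 0→{0, 4}; now {0, 4}.
Read 'a': 0→{1}, 4→{1, 3}; union {1, 3}; ε-closure = {0, 1, 3}.
Read 'a': 0→{1}, 1→{1, 4}, 3→{2}; union {1, 2, 4}; ε-closure = {0, 1, 2, 3, 4}.
Read 'b': 0→{0, 4}, 1→{4}, 2→∅, 3→{1, 2}, 4→{1}; union {0, 1, 2, 4}; ε-closure = {0, 1, 2, 3, 4}.
Read 'a': 0→{1}, 1→{1, 4}, 2→∅, 3→{2}, 4→{1, 3}; union {1, 2, 3, 4}; ε-closure = {0, 1, 2, 3, 4}.
State 5 is not in {0, 1, 2, 3, 4}.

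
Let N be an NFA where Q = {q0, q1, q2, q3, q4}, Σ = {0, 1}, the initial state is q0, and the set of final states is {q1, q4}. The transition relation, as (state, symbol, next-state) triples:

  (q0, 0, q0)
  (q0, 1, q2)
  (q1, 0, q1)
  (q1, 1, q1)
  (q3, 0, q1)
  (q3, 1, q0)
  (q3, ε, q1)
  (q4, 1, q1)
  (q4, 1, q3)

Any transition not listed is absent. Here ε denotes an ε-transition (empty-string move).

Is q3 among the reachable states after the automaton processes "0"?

No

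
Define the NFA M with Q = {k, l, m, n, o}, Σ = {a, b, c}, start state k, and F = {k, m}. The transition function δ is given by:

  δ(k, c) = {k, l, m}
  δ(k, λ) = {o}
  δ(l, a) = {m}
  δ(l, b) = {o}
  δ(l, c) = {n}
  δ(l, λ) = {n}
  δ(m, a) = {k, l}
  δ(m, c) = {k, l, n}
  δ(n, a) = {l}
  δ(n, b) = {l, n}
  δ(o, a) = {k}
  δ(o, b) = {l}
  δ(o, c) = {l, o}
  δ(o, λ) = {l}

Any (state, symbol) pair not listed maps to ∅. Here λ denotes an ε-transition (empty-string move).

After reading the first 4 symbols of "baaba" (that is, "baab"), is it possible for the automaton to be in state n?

Yes

Start: ε-closure({k}) = {k, l, n, o}.
Read 'b': k→∅, l→{o}, n→{l, n}, o→{l}; now {l, n, o}.
Read 'a': l→{m}, n→{l}, o→{k}; union {k, l, m}; ε-closure = {k, l, m, n, o}.
Read 'a': k→∅, l→{m}, m→{k, l}, n→{l}, o→{k}; union {k, l, m}; ε-closure = {k, l, m, n, o}.
Read 'b': k→∅, l→{o}, m→∅, n→{l, n}, o→{l}; now {l, n, o}.
State n is in {l, n, o}.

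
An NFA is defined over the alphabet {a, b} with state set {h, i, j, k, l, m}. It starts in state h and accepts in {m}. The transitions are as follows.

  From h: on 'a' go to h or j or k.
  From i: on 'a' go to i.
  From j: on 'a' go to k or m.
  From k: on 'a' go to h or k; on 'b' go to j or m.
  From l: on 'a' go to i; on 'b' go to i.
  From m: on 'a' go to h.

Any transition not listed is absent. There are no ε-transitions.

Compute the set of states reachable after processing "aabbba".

Start in {h}.
Read 'a': {h} → {h, j, k}.
Read 'a': {h, j, k} → {h, j, k, m}.
Read 'b': {h, j, k, m} → {j, m}.
Read 'b': {j, m} → ∅.
The set is empty and remains empty for the remaining 2 symbols.

∅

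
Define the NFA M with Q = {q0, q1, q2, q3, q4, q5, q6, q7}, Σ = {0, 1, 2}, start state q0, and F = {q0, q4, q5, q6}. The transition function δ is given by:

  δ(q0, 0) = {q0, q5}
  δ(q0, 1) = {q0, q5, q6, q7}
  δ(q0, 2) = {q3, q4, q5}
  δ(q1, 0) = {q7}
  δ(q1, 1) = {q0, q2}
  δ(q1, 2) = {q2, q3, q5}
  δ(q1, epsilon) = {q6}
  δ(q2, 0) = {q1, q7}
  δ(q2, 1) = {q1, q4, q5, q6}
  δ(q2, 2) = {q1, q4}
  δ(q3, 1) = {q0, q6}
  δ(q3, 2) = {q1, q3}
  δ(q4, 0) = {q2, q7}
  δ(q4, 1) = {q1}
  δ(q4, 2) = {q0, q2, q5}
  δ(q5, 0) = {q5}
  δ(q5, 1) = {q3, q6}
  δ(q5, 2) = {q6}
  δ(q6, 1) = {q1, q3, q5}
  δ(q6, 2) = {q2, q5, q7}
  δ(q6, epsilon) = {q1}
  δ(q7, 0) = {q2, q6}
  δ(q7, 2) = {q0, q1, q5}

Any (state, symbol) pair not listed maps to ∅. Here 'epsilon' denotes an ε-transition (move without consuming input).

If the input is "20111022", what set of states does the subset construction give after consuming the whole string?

Start in {q0}.
Read '2': {q0} → {q3, q4, q5}.
Read '0': {q3, q4, q5} → {q2, q5, q7}.
Read '1': {q2, q5, q7} → {q1, q3, q4, q5, q6}.
Read '1': {q1, q3, q4, q5, q6} → {q0, q1, q2, q3, q5, q6}.
Read '1': {q0, q1, q2, q3, q5, q6} → {q0, q1, q2, q3, q4, q5, q6, q7}.
Read '0': {q0, q1, q2, q3, q4, q5, q6, q7} → {q0, q1, q2, q5, q6, q7}.
Read '2': {q0, q1, q2, q5, q6, q7} → {q0, q1, q2, q3, q4, q5, q6, q7}.
Read '2': {q0, q1, q2, q3, q4, q5, q6, q7} → {q0, q1, q2, q3, q4, q5, q6, q7}.

{q0, q1, q2, q3, q4, q5, q6, q7}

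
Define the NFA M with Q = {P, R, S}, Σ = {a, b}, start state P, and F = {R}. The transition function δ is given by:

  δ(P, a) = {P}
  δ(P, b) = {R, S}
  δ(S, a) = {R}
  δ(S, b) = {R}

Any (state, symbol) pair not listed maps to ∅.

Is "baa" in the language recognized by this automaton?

Start in {P}.
Read 'b': {P} → {R, S}.
Read 'a': {R, S} → {R}.
Read 'a': {R} → ∅.
The final set ∅ contains no accepting state.

No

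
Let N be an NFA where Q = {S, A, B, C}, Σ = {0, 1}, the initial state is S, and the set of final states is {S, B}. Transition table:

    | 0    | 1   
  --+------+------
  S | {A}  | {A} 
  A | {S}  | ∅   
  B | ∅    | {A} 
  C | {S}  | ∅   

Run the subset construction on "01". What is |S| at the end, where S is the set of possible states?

Start in {S}.
Read '0': {S} → {A}.
Read '1': {A} → ∅.
That set has 0 states.

0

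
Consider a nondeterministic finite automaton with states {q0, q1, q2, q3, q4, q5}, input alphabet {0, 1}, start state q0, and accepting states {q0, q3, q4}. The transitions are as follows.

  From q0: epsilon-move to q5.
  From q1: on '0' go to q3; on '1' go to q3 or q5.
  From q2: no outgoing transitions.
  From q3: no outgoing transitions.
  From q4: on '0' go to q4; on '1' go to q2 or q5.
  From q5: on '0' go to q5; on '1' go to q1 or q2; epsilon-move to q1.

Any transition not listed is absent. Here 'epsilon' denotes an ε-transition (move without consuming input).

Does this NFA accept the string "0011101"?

Start: ε-closure({q0}) = {q0, q1, q5}.
Read '0': {q0, q1, q5} → {q1, q3, q5}.
Read '0': {q1, q3, q5} → {q1, q3, q5}.
Read '1': {q1, q3, q5} → {q1, q2, q3, q5}.
Read '1': {q1, q2, q3, q5} → {q1, q2, q3, q5}.
Read '1': {q1, q2, q3, q5} → {q1, q2, q3, q5}.
Read '0': {q1, q2, q3, q5} → {q1, q3, q5}.
Read '1': {q1, q3, q5} → {q1, q2, q3, q5}.
The final set {q1, q2, q3, q5} contains the accepting state q3.

Yes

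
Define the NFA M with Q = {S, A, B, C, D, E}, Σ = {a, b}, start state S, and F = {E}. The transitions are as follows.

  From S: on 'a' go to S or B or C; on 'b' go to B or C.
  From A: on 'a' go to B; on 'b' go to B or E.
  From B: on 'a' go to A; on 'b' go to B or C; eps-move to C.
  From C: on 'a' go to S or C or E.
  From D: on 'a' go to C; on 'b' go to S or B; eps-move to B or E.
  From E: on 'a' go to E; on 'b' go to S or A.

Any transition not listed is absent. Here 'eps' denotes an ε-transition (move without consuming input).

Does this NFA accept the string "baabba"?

Start in {S}.
Read 'b': {S} → {B, C}.
Read 'a': {B, C} → {S, A, C, E}.
Read 'a': {S, A, C, E} → {S, B, C, E}.
Read 'b': {S, B, C, E} → {S, A, B, C}.
Read 'b': {S, A, B, C} → {B, C, E}.
Read 'a': {B, C, E} → {S, A, C, E}.
The final set {S, A, C, E} contains the accepting state E.

Yes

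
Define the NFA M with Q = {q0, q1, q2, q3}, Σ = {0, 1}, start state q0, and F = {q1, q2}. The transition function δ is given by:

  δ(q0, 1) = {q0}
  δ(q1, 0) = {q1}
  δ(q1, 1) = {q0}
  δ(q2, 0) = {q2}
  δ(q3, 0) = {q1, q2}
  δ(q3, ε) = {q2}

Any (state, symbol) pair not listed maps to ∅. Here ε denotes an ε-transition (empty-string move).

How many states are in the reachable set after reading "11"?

1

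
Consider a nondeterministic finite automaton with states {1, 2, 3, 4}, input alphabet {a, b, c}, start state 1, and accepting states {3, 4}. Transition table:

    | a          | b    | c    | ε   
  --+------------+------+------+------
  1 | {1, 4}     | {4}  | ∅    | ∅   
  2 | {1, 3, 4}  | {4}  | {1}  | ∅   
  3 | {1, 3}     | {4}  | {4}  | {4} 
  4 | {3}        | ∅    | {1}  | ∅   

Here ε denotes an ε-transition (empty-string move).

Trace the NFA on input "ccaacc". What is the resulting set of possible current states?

∅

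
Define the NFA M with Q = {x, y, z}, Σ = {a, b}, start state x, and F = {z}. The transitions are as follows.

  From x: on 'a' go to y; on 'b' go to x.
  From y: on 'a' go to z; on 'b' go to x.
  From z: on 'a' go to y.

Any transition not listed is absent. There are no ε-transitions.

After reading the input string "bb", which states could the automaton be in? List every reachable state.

{x}

Start in {x}.
Read 'b': {x} → {x}.
Read 'b': {x} → {x}.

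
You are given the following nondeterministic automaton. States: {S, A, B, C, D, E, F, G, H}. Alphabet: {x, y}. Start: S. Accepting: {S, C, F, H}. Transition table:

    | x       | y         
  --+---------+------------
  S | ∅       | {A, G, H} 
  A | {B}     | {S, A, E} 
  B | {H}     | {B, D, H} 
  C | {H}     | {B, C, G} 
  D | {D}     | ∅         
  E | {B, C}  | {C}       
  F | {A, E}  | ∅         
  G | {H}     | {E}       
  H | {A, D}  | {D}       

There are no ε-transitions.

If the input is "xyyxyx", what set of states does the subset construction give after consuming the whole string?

∅

Start in {S}.
Read 'x': S→∅; now ∅.
The set is empty and remains empty for the remaining 5 symbols.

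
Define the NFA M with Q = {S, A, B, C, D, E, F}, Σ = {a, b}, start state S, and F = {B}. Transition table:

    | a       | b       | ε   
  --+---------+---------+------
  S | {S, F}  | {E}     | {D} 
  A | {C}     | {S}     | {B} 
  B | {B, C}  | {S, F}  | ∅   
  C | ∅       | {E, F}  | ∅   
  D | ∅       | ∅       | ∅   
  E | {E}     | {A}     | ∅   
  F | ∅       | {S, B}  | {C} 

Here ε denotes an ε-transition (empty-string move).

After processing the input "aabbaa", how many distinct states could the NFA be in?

Start: ε-closure({S}) = {S, D}.
Read 'a': S→{S, F}, D→∅; union {S, F}; ε-closure = {S, C, D, F}.
Read 'a': S→{S, F}, C→∅, D→∅, F→∅; union {S, F}; ε-closure = {S, C, D, F}.
Read 'b': S→{E}, C→{E, F}, D→∅, F→{S, B}; union {S, B, E, F}; ε-closure = {S, B, C, D, E, F}.
Read 'b': S→{E}, B→{S, F}, C→{E, F}, D→∅, E→{A}, F→{S, B}; union {S, A, B, E, F}; ε-closure = {S, A, B, C, D, E, F}.
Read 'a': S→{S, F}, A→{C}, B→{B, C}, C→∅, D→∅, E→{E}, F→∅; union {S, B, C, E, F}; ε-closure = {S, B, C, D, E, F}.
Read 'a': S→{S, F}, B→{B, C}, C→∅, D→∅, E→{E}, F→∅; union {S, B, C, E, F}; ε-closure = {S, B, C, D, E, F}.
That set has 6 states.

6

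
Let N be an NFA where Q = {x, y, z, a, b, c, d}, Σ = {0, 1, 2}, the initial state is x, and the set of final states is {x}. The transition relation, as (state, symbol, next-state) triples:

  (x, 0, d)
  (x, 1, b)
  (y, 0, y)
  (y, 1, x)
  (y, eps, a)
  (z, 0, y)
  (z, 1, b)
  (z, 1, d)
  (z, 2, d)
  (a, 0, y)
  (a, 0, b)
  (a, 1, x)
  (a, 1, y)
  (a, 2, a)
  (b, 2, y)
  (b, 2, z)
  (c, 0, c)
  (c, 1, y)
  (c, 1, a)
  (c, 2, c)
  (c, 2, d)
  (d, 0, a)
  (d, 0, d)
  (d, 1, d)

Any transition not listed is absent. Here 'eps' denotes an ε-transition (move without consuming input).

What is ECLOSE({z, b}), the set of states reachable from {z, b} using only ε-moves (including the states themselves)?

{z, b}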